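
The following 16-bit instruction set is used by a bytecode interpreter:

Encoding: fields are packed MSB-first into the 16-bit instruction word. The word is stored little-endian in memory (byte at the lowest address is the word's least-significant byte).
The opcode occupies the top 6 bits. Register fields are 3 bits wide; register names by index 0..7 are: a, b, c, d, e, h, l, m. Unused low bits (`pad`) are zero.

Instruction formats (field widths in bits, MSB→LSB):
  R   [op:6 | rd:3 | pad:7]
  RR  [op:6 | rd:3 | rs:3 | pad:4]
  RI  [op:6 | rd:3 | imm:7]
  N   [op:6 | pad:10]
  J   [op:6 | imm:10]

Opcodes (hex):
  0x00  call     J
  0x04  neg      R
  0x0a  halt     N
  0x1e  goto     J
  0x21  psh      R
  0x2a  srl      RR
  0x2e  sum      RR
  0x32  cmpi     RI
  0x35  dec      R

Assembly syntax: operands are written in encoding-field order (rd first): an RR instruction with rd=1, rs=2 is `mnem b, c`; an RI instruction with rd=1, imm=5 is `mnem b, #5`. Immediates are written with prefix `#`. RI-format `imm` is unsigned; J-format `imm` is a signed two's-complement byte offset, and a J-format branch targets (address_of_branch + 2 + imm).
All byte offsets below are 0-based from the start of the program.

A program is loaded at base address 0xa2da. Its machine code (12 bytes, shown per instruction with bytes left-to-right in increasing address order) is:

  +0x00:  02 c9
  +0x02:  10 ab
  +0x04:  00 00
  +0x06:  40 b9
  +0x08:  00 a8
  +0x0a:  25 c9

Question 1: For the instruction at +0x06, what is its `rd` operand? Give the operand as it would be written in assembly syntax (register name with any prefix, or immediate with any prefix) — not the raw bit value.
[06] 40 b9 → 0xb940
  op=0xb940>>10=0x2e ⇒ sum (RR)
  rd: (w>>7)&0x7=0x2 → c
  rs: (w>>4)&0x7=0x4 → e

c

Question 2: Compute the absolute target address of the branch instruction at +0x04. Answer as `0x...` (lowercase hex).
[04] 00 00 → 0x0000
  opcode bits[15:10]=0x0: call/J
  imm@[9:0]=0x0 ⇒ #0
  target = base 0xa2da + off 0x04 + 2 + imm 0 = 0xa2e0

0xa2e0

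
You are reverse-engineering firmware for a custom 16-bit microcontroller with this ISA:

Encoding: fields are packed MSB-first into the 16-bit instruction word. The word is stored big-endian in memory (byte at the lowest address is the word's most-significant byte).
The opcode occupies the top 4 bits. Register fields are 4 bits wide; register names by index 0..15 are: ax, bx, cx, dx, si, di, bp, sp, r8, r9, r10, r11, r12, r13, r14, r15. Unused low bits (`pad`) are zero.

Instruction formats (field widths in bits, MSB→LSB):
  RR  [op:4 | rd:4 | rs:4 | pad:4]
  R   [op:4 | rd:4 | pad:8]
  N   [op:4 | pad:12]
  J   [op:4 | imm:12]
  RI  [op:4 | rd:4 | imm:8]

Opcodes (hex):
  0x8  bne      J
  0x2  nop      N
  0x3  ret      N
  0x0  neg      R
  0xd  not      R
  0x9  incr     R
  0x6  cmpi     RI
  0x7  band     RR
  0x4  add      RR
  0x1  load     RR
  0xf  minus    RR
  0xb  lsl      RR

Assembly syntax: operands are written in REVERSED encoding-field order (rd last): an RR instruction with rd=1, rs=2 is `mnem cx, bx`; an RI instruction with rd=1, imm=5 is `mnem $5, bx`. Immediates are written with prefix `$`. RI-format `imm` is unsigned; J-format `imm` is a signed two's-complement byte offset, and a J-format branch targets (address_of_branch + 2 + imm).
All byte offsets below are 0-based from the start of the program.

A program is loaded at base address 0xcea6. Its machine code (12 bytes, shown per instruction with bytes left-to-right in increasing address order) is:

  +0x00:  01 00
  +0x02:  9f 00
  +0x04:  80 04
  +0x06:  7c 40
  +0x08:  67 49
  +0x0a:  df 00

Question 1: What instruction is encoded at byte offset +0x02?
incr r15

+0x02: 9f 00 ⇒ word 0x9f00 (big)
  op=0x9f00>>12=0x9 ⇒ incr (R)
  [11:8] rd=15 = r15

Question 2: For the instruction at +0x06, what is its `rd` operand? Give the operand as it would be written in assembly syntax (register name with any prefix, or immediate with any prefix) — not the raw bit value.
r12

@+06  big-endian(7c 40) = 0x7c40
  op=0x7c40>>12=0x7 ⇒ band (RR)
  rd: (w>>8)&0xf=0xc → r12
  rs: (w>>4)&0xf=0x4 → si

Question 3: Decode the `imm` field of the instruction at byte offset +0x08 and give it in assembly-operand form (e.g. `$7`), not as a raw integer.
$73

+0x08: 67 49 ⇒ word 0x6749 (big)
  top 4b → 0x6 → cmpi [RI]
  rd: (w>>8)&0xf=0x7 → sp
  imm: (w>>0)&0xff=0x49 → $73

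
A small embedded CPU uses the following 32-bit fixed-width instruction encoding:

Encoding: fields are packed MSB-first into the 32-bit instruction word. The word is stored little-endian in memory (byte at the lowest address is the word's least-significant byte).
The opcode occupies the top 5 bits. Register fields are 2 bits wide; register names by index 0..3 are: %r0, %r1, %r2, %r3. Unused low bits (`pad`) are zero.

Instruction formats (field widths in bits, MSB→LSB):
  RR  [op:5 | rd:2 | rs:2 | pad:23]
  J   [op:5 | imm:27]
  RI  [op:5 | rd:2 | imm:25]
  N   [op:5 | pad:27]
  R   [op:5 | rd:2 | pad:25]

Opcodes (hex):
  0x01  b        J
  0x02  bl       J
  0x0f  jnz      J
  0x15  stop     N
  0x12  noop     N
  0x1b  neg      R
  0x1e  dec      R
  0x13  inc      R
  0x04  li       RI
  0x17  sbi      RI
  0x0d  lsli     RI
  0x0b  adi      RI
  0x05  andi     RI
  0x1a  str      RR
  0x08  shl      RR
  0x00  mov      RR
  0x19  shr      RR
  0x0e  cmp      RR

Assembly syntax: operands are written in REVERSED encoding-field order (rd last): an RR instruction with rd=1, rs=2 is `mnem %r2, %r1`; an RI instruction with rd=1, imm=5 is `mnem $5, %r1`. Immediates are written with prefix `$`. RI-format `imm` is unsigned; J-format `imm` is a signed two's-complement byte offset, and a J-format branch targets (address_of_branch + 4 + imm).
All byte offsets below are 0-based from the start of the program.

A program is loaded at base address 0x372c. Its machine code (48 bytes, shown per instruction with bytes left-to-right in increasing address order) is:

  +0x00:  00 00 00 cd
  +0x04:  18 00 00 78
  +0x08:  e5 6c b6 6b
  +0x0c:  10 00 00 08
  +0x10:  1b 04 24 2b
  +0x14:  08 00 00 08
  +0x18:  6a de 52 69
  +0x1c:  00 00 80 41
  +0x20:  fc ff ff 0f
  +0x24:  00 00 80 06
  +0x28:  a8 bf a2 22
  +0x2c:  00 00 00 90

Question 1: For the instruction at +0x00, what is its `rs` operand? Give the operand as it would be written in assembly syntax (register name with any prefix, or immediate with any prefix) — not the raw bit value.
@+00  little-endian(00 00 00 cd) = 0xcd000000
  top 5b → 0x19 → shr [RR]
  [26:25] rd=2 = %r2
  [24:23] rs=2 = %r2

%r2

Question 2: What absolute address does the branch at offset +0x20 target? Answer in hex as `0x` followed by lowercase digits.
0x374c

@+20  little-endian(fc ff ff 0f) = 0x0ffffffc
  op=0x0ffffffc>>27=0x1 ⇒ b (J)
  imm@[26:0]=0x7fffffc (s27→-4) ⇒ $-4
  target = base 0x372c + off 0x20 + 4 + imm -4 = 0x374c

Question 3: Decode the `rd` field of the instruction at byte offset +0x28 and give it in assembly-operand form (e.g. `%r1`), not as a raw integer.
%r1

@+28  little-endian(a8 bf a2 22) = 0x22a2bfa8
  top 5b → 0x4 → li [RI]
  [26:25] rd=1 = %r1
  [24:0] imm=10665896 = $10665896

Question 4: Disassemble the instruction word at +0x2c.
@+2c  little-endian(00 00 00 90) = 0x90000000
  op=0x90000000>>27=0x12 ⇒ noop (N)

noop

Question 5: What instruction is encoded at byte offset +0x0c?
b $16

@+0c  little-endian(10 00 00 08) = 0x08000010
  top 5b → 0x1 → b [J]
  imm@[26:0]=0x10 ⇒ $16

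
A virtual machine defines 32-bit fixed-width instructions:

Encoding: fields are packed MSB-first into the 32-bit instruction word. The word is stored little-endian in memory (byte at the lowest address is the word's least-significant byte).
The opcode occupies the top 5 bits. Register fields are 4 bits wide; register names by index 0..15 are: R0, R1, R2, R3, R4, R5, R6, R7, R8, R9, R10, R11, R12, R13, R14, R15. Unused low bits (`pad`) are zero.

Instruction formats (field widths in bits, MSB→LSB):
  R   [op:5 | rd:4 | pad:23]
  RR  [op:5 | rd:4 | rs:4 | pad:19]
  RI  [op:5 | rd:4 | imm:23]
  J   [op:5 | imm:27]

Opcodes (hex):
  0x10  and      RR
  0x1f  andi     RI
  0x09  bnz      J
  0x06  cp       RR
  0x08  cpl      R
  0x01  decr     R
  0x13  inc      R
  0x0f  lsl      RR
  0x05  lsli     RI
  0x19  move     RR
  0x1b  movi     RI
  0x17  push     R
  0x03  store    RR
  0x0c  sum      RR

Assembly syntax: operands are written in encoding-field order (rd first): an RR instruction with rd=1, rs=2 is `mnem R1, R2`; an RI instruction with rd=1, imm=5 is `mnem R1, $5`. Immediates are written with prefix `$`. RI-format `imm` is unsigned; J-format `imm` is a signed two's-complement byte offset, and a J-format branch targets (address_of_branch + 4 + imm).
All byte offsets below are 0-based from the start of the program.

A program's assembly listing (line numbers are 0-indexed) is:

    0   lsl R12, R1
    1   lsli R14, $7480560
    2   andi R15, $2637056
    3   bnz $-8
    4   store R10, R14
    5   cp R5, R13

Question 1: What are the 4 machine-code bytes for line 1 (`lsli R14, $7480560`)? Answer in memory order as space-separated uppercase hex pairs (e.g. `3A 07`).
line 1 (lsli): pack op=0x5:5|rd=14:4|imm=7480560:23 = 0x2f7224f0; little→ f0 24 72 2f

F0 24 72 2F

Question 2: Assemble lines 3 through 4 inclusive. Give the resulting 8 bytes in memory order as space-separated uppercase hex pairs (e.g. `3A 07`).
F8 FF FF 4F 00 00 70 1D

L3: bnz op=0x9:5|imm=-8:27 ⇒ 0x4ffffff8 ⇒ little f8 ff ff 4f
L4: store op=0x3:5|rd=10:4|rs=14:4|pad=0:19 ⇒ 0x1d700000 ⇒ little 00 00 70 1d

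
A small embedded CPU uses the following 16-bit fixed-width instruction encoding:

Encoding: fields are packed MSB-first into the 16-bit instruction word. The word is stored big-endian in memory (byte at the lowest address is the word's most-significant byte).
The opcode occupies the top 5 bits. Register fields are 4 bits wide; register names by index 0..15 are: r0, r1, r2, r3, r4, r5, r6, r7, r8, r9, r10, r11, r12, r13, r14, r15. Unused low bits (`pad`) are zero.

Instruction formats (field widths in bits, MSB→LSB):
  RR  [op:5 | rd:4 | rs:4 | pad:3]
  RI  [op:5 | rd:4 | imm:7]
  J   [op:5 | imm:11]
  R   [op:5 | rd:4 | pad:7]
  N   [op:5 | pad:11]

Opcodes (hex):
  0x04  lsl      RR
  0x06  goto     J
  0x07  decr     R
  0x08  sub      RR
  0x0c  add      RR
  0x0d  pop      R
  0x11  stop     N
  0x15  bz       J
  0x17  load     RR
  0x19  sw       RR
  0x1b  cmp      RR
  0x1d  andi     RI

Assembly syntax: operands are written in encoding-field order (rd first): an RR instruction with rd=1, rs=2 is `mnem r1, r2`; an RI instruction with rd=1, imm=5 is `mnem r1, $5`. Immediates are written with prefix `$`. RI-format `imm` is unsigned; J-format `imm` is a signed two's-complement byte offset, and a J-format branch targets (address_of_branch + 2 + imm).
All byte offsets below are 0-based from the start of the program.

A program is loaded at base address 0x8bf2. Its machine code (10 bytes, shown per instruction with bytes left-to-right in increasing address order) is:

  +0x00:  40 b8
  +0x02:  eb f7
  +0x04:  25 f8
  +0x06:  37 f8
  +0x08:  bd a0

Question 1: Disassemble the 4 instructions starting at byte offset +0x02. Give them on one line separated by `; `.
andi r7, $119; lsl r11, r15; goto $-8; load r11, r4

[02] eb f7 → 0xebf7
  op=0xebf7>>11=0x1d ⇒ andi (RI)
  rd@[10:7]=0x7 ⇒ r7
  imm@[6:0]=0x77 ⇒ $119
[04] 25 f8 → 0x25f8
  op=0x25f8>>11=0x4 ⇒ lsl (RR)
  rd@[10:7]=0xb ⇒ r11
  rs@[6:3]=0xf ⇒ r15
[06] 37 f8 → 0x37f8
  op=0x37f8>>11=0x6 ⇒ goto (J)
  imm@[10:0]=0x7f8 (s11→-8) ⇒ $-8
[08] bd a0 → 0xbda0
  op=0xbda0>>11=0x17 ⇒ load (RR)
  rd@[10:7]=0xb ⇒ r11
  rs@[6:3]=0x4 ⇒ r4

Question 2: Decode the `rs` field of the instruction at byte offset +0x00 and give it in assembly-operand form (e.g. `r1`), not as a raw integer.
r7

off 0x00: read 40 b8 as big → 0x40b8
  op=0x40b8>>11=0x8 ⇒ sub (RR)
  [10:7] rd=1 = r1
  [6:3] rs=7 = r7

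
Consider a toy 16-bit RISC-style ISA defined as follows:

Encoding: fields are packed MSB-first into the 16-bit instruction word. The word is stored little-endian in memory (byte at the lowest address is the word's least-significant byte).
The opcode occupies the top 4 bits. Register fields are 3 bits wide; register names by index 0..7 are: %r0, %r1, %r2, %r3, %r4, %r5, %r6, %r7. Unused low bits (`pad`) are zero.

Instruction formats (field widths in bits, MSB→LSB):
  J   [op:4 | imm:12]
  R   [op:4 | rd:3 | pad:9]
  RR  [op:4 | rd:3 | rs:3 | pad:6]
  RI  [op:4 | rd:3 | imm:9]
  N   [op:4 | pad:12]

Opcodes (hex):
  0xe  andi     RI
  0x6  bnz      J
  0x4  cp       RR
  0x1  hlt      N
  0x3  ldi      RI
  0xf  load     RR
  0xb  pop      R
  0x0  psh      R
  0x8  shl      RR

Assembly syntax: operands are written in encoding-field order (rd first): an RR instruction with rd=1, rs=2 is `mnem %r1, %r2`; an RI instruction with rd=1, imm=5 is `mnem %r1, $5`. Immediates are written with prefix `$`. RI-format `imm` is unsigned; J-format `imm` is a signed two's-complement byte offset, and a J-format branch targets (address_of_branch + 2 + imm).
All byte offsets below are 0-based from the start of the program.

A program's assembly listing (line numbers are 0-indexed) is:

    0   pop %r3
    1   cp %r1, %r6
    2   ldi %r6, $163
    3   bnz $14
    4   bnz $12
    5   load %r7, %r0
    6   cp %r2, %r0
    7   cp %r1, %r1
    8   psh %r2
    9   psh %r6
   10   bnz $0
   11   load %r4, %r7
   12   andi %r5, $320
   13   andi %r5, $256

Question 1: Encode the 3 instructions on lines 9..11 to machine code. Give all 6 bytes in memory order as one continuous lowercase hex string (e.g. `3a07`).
000c0060c0f9

9. psh fields op=0x0:4|rd=6:3|pad=0:9 → word 0c00h → 00 0c
10. bnz fields op=0x6:4|imm=0:12 → word 6000h → 00 60
11. load fields op=0xf:4|rd=4:3|rs=7:3|pad=0:6 → word f9c0h → c0 f9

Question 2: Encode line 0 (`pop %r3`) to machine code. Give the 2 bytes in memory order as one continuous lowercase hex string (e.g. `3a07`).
00b6

0. pop fields op=0xb:4|rd=3:3|pad=0:9 → word b600h → 00 b6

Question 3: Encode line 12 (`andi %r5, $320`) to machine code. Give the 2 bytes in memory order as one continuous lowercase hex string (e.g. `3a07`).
L12: andi op=0xe:4|rd=5:3|imm=320:9 ⇒ 0xeb40 ⇒ little 40 eb

40eb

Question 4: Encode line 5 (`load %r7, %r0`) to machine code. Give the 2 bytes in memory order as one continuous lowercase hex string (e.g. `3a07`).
00fe

5. load fields op=0xf:4|rd=7:3|rs=0:3|pad=0:6 → word fe00h → 00 fe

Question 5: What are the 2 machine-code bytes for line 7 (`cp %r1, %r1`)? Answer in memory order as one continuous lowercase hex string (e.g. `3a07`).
4042

7. cp fields op=0x4:4|rd=1:3|rs=1:3|pad=0:6 → word 4240h → 40 42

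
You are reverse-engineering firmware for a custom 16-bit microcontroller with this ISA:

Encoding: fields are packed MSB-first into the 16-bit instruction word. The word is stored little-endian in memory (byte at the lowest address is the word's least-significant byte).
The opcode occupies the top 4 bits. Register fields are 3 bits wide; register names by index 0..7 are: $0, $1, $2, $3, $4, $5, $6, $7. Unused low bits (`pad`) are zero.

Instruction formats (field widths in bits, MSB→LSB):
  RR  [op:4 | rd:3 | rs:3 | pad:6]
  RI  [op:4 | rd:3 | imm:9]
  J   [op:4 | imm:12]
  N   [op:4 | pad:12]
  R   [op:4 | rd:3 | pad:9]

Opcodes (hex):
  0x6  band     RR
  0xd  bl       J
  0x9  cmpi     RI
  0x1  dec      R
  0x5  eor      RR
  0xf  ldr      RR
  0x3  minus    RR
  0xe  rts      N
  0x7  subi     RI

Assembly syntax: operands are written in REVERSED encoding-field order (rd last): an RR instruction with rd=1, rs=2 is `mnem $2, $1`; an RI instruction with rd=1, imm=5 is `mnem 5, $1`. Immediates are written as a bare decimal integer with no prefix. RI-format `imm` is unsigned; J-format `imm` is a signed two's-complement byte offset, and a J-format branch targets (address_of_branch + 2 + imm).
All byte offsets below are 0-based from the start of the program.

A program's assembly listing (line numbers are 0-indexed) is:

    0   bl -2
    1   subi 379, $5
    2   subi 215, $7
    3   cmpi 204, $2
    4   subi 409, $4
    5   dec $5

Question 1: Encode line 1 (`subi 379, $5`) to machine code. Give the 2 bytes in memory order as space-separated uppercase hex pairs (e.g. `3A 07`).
7B 7B

line 1 (subi): pack op=0x7:4|rd=5:3|imm=379:9 = 0x7b7b; little→ 7b 7b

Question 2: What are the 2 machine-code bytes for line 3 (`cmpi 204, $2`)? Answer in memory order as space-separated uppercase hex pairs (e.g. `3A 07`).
L3: cmpi op=0x9:4|rd=2:3|imm=204:9 ⇒ 0x94cc ⇒ little cc 94

CC 94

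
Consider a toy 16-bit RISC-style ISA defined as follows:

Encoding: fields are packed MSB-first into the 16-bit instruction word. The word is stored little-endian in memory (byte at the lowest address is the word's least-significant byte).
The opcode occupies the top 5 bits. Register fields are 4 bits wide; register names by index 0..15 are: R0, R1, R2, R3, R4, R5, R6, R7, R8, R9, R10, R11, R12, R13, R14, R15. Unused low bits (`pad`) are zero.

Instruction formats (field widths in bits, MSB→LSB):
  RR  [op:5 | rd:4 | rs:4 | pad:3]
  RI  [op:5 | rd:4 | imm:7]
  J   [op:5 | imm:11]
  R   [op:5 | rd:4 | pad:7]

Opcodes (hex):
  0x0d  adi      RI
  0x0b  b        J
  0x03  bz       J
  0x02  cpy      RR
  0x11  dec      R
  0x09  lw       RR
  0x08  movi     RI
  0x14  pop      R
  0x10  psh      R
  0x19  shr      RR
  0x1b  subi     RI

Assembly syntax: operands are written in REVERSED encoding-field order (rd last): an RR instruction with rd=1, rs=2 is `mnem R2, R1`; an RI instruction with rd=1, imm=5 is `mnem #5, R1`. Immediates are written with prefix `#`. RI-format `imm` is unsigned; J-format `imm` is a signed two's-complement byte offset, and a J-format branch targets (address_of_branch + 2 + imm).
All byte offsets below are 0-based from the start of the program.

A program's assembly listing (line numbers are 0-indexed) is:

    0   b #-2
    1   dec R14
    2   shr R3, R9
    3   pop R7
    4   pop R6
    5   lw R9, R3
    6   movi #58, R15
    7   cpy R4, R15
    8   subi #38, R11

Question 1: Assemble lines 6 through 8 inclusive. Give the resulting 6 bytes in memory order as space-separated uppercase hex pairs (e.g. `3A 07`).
line 6 (movi): pack op=0x8:5|rd=15:4|imm=58:7 = 0x47ba; little→ ba 47
line 7 (cpy): pack op=0x2:5|rd=15:4|rs=4:4|pad=0:3 = 0x17a0; little→ a0 17
line 8 (subi): pack op=0x1b:5|rd=11:4|imm=38:7 = 0xdda6; little→ a6 dd

BA 47 A0 17 A6 DD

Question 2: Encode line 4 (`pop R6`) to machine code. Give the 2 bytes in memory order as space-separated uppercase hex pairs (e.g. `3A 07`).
L4: pop op=0x14:5|rd=6:4|pad=0:7 ⇒ 0xa300 ⇒ little 00 a3

00 A3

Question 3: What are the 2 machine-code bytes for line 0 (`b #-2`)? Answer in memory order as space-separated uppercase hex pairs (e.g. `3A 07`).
FE 5F

L0: b op=0xb:5|imm=-2:11 ⇒ 0x5ffe ⇒ little fe 5f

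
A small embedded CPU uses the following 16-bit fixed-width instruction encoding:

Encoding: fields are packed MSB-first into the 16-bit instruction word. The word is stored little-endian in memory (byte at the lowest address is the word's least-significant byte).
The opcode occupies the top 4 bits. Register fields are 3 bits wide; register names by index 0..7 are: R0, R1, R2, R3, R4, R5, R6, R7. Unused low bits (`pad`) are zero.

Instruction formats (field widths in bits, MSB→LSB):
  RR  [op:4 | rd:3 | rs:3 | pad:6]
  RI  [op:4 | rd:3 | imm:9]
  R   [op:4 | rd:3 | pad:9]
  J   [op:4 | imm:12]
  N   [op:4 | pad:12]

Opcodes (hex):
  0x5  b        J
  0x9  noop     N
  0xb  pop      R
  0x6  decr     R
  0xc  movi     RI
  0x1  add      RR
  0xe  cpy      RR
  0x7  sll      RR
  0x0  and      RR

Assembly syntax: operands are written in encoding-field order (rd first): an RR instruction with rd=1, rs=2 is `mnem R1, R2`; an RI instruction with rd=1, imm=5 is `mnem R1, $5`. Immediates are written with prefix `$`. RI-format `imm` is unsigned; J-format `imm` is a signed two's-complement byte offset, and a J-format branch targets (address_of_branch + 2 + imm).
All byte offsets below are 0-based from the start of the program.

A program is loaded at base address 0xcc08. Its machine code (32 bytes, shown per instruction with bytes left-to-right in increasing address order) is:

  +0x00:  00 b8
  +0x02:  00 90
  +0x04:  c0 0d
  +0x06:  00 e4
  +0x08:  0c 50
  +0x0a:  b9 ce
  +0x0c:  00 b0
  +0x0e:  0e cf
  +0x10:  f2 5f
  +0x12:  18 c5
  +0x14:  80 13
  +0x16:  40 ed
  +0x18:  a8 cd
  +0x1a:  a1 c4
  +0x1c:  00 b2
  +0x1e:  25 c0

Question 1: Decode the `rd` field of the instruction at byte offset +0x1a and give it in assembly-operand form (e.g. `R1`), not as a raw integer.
+0x1a: a1 c4 ⇒ word 0xc4a1 (little)
  opcode bits[15:12]=0xc: movi/RI
  rd@[11:9]=0x2 ⇒ R2
  imm@[8:0]=0xa1 ⇒ $161

R2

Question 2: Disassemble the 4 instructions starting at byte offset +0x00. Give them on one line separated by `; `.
pop R4; noop; and R6, R7; cpy R2, R0

[00] 00 b8 → 0xb800
  top 4b → 0xb → pop [R]
  [11:9] rd=4 = R4
[02] 00 90 → 0x9000
  top 4b → 0x9 → noop [N]
[04] c0 0d → 0x0dc0
  top 4b → 0x0 → and [RR]
  [11:9] rd=6 = R6
  [8:6] rs=7 = R7
[06] 00 e4 → 0xe400
  top 4b → 0xe → cpy [RR]
  [11:9] rd=2 = R2
  [8:6] rs=0 = R0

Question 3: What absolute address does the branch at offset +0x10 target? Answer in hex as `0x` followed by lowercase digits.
off 0x10: read f2 5f as little → 0x5ff2
  opcode bits[15:12]=0x5: b/J
  imm@[11:0]=0xff2 (s12→-14) ⇒ $-14
  target = base 0xcc08 + off 0x10 + 2 + imm -14 = 0xcc0c

0xcc0c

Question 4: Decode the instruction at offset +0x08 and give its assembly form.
+0x08: 0c 50 ⇒ word 0x500c (little)
  op=0x500c>>12=0x5 ⇒ b (J)
  [11:0] imm=12 = $12

b $12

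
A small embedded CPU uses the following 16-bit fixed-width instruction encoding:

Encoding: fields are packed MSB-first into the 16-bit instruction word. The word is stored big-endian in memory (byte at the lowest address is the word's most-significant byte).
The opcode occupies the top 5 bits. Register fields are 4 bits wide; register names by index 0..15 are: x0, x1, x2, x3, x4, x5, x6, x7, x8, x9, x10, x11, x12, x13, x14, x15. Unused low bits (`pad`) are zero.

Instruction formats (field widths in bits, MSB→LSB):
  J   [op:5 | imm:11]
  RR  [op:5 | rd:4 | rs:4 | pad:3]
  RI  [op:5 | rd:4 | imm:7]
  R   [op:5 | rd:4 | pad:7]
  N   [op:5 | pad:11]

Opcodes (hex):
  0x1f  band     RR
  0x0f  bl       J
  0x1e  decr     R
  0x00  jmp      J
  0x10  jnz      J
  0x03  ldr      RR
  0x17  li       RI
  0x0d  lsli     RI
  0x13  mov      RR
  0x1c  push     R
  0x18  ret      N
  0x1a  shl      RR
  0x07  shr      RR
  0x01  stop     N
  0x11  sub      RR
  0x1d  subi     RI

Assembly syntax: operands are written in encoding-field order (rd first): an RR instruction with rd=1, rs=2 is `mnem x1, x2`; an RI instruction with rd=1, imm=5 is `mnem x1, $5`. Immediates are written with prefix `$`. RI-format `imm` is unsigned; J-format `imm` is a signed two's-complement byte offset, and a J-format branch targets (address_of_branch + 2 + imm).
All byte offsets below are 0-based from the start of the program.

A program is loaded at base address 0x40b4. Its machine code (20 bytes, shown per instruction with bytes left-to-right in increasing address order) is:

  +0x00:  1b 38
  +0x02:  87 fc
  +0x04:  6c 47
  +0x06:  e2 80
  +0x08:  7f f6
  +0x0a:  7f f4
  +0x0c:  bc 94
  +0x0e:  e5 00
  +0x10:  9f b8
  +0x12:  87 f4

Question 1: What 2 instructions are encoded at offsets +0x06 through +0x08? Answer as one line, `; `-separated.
off 0x06: read e2 80 as big → 0xe280
  opcode bits[15:11]=0x1c: push/R
  rd: (w>>7)&0xf=0x5 → x5
off 0x08: read 7f f6 as big → 0x7ff6
  opcode bits[15:11]=0xf: bl/J
  imm: (w>>0)&0x7ff=0x7f6 (s11→-10) → $-10

push x5; bl $-10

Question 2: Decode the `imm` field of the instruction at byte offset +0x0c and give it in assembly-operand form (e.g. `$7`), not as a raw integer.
$20

off 0x0c: read bc 94 as big → 0xbc94
  top 5b → 0x17 → li [RI]
  rd: (w>>7)&0xf=0x9 → x9
  imm: (w>>0)&0x7f=0x14 → $20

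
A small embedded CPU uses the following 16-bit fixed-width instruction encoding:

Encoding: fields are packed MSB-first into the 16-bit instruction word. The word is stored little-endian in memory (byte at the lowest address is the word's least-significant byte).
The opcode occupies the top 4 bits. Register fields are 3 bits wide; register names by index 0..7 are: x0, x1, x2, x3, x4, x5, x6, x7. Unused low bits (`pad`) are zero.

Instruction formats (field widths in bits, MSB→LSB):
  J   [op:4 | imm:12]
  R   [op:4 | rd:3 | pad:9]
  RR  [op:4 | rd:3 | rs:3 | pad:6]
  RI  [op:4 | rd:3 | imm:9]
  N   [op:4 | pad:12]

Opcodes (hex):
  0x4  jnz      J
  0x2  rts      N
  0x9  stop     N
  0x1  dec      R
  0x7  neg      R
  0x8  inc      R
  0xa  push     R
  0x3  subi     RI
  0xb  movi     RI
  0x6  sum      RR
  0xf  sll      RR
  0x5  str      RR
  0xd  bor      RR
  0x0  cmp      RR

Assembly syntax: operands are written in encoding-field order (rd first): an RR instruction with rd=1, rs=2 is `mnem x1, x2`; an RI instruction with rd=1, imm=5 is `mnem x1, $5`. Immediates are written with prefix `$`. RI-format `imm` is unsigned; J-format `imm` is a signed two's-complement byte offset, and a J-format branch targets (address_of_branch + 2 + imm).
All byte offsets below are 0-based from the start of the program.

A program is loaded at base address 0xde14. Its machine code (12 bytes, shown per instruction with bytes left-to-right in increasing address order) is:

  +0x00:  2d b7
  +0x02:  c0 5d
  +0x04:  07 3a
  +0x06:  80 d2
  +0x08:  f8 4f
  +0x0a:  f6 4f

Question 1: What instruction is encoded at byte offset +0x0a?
+0x0a: f6 4f ⇒ word 0x4ff6 (little)
  top 4b → 0x4 → jnz [J]
  [11:0] imm=4086 (s12→-10) = $-10

jnz $-10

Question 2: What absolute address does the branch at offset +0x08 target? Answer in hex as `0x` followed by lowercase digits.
0xde16

off 0x08: read f8 4f as little → 0x4ff8
  top 4b → 0x4 → jnz [J]
  imm@[11:0]=0xff8 (s12→-8) ⇒ $-8
  target = base 0xde14 + off 0x08 + 2 + imm -8 = 0xde16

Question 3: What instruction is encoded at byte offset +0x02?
str x6, x7

[02] c0 5d → 0x5dc0
  top 4b → 0x5 → str [RR]
  rd: (w>>9)&0x7=0x6 → x6
  rs: (w>>6)&0x7=0x7 → x7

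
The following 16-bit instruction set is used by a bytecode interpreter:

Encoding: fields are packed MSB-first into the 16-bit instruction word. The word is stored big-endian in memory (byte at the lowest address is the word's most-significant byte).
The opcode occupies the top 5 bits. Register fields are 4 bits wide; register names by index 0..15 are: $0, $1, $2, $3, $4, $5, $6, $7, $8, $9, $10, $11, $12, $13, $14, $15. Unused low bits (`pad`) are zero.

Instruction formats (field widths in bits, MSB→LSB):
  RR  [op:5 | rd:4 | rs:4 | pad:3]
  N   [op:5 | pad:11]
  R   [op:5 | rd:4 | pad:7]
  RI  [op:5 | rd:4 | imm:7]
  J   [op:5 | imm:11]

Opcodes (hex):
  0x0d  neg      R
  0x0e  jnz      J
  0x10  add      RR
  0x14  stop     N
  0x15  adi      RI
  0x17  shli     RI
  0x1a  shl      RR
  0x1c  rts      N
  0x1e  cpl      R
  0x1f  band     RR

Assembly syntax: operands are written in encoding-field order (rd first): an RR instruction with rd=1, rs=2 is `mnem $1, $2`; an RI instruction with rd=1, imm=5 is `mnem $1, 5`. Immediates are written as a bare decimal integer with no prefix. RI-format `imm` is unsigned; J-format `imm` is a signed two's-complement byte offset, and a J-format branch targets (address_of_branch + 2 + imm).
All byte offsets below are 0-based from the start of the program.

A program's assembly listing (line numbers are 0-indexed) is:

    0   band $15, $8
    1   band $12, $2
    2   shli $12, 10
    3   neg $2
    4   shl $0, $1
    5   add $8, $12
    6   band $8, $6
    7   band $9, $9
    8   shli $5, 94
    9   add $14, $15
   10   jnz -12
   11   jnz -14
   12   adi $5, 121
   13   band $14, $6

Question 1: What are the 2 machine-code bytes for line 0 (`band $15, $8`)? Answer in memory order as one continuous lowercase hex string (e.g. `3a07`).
line 0 (band): pack op=0x1f:5|rd=15:4|rs=8:4|pad=0:3 = 0xffc0; big→ ff c0

ffc0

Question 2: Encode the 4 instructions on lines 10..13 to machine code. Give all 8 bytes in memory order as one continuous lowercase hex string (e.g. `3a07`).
77f477f2aaf9ff30

line 10 (jnz): pack op=0xe:5|imm=-12:11 = 0x77f4; big→ 77 f4
line 11 (jnz): pack op=0xe:5|imm=-14:11 = 0x77f2; big→ 77 f2
line 12 (adi): pack op=0x15:5|rd=5:4|imm=121:7 = 0xaaf9; big→ aa f9
line 13 (band): pack op=0x1f:5|rd=14:4|rs=6:4|pad=0:3 = 0xff30; big→ ff 30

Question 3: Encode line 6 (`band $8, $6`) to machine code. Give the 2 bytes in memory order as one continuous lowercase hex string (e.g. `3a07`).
fc30

L6: band op=0x1f:5|rd=8:4|rs=6:4|pad=0:3 ⇒ 0xfc30 ⇒ big fc 30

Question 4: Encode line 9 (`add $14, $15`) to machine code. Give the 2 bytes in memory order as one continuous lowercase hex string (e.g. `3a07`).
8778

9. add fields op=0x10:5|rd=14:4|rs=15:4|pad=0:3 → word 8778h → 87 78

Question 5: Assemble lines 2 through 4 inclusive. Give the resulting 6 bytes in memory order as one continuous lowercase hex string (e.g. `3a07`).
2. shli fields op=0x17:5|rd=12:4|imm=10:7 → word be0ah → be 0a
3. neg fields op=0xd:5|rd=2:4|pad=0:7 → word 6900h → 69 00
4. shl fields op=0x1a:5|rd=0:4|rs=1:4|pad=0:3 → word d008h → d0 08

be0a6900d008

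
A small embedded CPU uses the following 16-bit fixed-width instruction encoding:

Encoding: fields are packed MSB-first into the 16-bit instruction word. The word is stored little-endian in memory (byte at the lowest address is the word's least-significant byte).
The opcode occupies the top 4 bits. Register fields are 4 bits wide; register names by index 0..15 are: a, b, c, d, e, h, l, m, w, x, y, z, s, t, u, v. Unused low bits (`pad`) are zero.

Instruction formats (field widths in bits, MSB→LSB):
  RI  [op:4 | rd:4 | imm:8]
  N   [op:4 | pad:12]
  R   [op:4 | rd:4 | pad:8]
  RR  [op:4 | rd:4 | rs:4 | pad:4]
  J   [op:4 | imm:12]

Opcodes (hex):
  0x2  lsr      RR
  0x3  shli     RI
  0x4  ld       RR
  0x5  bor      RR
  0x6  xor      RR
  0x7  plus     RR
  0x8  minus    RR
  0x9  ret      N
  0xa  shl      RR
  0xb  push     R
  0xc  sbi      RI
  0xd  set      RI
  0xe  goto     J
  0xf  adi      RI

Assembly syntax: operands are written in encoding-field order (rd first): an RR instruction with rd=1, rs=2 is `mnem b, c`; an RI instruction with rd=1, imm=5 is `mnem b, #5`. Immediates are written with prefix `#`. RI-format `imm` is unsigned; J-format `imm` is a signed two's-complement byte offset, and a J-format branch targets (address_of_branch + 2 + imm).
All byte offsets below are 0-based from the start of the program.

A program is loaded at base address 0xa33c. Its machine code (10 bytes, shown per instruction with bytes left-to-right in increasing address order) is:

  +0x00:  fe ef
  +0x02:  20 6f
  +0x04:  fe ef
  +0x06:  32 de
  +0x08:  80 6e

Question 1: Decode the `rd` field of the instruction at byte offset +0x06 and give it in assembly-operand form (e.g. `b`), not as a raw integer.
u

@+06  little-endian(32 de) = 0xde32
  op=0xde32>>12=0xd ⇒ set (RI)
  rd@[11:8]=0xe ⇒ u
  imm@[7:0]=0x32 ⇒ #50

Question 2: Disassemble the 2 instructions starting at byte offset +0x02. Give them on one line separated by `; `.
xor v, c; goto #-2

off 0x02: read 20 6f as little → 0x6f20
  op=0x6f20>>12=0x6 ⇒ xor (RR)
  rd@[11:8]=0xf ⇒ v
  rs@[7:4]=0x2 ⇒ c
off 0x04: read fe ef as little → 0xeffe
  op=0xeffe>>12=0xe ⇒ goto (J)
  imm@[11:0]=0xffe (s12→-2) ⇒ #-2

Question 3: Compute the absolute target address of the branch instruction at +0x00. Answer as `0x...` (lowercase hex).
@+00  little-endian(fe ef) = 0xeffe
  op=0xeffe>>12=0xe ⇒ goto (J)
  [11:0] imm=4094 (s12→-2) = #-2
  target = base 0xa33c + off 0x00 + 2 + imm -2 = 0xa33c

0xa33c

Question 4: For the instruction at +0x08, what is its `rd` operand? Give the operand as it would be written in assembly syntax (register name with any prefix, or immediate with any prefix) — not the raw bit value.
u

[08] 80 6e → 0x6e80
  op=0x6e80>>12=0x6 ⇒ xor (RR)
  rd: (w>>8)&0xf=0xe → u
  rs: (w>>4)&0xf=0x8 → w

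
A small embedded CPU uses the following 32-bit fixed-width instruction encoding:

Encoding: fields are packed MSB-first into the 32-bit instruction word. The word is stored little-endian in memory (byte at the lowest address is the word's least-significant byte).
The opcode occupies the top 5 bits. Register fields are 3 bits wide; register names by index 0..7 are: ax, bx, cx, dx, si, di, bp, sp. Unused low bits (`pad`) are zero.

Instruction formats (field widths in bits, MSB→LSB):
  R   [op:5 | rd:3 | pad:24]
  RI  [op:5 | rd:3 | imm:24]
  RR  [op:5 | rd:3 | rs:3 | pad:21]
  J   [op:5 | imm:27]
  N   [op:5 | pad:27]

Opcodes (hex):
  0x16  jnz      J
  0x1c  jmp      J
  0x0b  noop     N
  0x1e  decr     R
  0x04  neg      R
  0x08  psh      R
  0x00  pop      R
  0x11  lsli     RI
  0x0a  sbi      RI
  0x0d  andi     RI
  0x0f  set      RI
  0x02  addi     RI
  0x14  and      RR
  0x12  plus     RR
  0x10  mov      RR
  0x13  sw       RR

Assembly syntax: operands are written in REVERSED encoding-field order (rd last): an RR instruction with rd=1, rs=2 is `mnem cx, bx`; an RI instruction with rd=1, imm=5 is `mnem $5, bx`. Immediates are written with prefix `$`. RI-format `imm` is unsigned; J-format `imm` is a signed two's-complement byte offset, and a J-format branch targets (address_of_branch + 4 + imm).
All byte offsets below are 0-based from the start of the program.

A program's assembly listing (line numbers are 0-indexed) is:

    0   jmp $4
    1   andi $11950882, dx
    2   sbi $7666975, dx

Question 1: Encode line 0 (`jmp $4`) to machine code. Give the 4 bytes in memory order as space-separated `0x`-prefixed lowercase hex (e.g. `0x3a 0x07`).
0x04 0x00 0x00 0xe0

0. jmp fields op=0x1c:5|imm=4:27 → word e0000004h → 04 00 00 e0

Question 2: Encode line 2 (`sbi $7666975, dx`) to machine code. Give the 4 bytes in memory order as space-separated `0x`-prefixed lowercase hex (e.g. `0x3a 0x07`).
2. sbi fields op=0xa:5|rd=3:3|imm=7666975:24 → word 5374fd1fh → 1f fd 74 53

0x1f 0xfd 0x74 0x53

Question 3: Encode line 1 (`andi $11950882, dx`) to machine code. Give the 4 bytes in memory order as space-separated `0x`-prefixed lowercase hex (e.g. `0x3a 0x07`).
L1: andi op=0xd:5|rd=3:3|imm=11950882:24 ⇒ 0x6bb65b22 ⇒ little 22 5b b6 6b

0x22 0x5b 0xb6 0x6b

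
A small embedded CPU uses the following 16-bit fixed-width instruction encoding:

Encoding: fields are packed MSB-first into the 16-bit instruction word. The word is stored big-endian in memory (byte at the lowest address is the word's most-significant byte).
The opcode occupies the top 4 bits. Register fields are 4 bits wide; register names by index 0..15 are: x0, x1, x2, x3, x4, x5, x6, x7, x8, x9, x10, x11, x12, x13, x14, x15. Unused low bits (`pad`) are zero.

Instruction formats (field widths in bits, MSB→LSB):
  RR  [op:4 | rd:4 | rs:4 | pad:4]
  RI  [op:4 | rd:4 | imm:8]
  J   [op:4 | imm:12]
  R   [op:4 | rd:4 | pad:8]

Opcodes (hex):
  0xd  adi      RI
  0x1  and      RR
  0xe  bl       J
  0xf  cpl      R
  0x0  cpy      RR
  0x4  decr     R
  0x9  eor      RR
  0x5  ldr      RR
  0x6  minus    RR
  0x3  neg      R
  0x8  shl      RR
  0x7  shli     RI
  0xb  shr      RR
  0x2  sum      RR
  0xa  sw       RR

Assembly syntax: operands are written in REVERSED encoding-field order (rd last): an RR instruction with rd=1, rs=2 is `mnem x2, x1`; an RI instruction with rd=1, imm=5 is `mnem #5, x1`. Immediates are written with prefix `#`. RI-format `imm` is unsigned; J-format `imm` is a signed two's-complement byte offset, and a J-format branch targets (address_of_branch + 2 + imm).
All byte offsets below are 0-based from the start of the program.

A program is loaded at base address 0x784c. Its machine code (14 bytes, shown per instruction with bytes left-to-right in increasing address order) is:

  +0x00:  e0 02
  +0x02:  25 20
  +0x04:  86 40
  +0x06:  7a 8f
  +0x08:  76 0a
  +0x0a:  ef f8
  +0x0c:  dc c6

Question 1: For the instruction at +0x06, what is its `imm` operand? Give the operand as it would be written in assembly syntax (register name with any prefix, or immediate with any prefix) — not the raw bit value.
#143

[06] 7a 8f → 0x7a8f
  op=0x7a8f>>12=0x7 ⇒ shli (RI)
  [11:8] rd=10 = x10
  [7:0] imm=143 = #143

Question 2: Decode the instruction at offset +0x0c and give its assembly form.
+0x0c: dc c6 ⇒ word 0xdcc6 (big)
  op=0xdcc6>>12=0xd ⇒ adi (RI)
  rd@[11:8]=0xc ⇒ x12
  imm@[7:0]=0xc6 ⇒ #198

adi #198, x12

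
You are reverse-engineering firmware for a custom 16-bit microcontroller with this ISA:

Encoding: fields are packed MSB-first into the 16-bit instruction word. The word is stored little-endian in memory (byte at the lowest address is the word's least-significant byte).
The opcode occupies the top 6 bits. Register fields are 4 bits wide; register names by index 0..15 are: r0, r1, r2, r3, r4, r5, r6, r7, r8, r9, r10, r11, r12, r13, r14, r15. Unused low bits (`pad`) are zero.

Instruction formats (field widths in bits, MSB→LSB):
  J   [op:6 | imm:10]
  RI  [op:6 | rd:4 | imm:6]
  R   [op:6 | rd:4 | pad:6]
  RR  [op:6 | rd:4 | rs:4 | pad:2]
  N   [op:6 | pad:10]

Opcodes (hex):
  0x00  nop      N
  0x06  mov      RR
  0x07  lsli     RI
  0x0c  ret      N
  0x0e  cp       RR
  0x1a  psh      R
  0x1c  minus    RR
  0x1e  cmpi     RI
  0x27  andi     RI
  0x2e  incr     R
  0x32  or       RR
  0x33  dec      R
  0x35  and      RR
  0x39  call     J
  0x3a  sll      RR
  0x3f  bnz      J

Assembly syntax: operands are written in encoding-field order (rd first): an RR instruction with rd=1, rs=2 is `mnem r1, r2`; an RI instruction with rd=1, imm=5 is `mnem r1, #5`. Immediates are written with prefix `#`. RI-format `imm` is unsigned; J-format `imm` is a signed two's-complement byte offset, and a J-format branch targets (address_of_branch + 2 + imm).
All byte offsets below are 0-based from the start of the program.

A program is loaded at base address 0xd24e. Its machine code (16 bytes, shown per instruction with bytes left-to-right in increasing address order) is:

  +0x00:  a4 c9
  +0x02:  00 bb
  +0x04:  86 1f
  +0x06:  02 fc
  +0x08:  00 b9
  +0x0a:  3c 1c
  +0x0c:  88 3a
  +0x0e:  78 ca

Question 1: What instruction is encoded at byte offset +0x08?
+0x08: 00 b9 ⇒ word 0xb900 (little)
  opcode bits[15:10]=0x2e: incr/R
  rd: (w>>6)&0xf=0x4 → r4

incr r4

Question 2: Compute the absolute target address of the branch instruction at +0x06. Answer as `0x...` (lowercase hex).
[06] 02 fc → 0xfc02
  top 6b → 0x3f → bnz [J]
  [9:0] imm=2 = #2
  target = base 0xd24e + off 0x06 + 2 + imm 2 = 0xd258

0xd258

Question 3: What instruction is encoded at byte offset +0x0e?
or r9, r14

off 0x0e: read 78 ca as little → 0xca78
  op=0xca78>>10=0x32 ⇒ or (RR)
  rd@[9:6]=0x9 ⇒ r9
  rs@[5:2]=0xe ⇒ r14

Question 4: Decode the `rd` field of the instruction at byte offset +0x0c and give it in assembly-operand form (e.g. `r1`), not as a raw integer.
r10

@+0c  little-endian(88 3a) = 0x3a88
  op=0x3a88>>10=0xe ⇒ cp (RR)
  rd: (w>>6)&0xf=0xa → r10
  rs: (w>>2)&0xf=0x2 → r2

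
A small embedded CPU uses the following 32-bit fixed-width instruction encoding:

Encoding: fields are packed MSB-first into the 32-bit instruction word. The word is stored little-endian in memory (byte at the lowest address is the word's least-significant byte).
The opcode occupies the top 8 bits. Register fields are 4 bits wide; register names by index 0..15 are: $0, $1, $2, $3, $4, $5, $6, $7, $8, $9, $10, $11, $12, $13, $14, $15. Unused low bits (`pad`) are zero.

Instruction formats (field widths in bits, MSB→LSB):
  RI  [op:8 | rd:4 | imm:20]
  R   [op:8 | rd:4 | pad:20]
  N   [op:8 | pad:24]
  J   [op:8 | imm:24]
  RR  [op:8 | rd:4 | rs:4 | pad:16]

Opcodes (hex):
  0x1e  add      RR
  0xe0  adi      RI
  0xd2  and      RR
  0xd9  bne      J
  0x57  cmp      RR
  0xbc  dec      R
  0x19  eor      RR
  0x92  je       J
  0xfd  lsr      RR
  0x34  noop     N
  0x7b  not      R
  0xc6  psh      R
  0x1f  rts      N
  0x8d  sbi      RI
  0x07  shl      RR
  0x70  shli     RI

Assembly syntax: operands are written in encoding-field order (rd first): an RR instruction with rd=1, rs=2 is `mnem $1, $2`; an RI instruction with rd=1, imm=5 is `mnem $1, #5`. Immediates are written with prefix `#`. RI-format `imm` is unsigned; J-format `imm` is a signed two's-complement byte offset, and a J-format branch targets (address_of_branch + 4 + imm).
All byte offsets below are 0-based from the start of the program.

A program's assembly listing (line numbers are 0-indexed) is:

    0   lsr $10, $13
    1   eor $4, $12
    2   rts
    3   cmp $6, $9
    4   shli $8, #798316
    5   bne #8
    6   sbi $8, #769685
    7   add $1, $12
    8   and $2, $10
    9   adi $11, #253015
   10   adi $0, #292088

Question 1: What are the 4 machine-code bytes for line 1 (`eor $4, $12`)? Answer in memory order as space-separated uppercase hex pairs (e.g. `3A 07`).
00 00 4C 19

1. eor fields op=0x19:8|rd=4:4|rs=12:4|pad=0:16 → word 194c0000h → 00 00 4c 19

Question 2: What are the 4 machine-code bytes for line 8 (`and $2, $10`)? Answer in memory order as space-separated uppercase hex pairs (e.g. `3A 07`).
00 00 2A D2

8. and fields op=0xd2:8|rd=2:4|rs=10:4|pad=0:16 → word d22a0000h → 00 00 2a d2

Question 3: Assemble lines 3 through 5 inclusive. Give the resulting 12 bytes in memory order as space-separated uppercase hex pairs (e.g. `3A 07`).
00 00 69 57 6C 2E 8C 70 08 00 00 D9

3. cmp fields op=0x57:8|rd=6:4|rs=9:4|pad=0:16 → word 57690000h → 00 00 69 57
4. shli fields op=0x70:8|rd=8:4|imm=798316:20 → word 708c2e6ch → 6c 2e 8c 70
5. bne fields op=0xd9:8|imm=8:24 → word d9000008h → 08 00 00 d9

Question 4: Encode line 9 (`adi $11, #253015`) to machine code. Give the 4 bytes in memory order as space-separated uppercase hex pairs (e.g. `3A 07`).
9. adi fields op=0xe0:8|rd=11:4|imm=253015:20 → word e0b3dc57h → 57 dc b3 e0

57 DC B3 E0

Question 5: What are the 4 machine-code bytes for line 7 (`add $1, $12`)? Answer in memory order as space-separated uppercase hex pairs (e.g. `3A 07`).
L7: add op=0x1e:8|rd=1:4|rs=12:4|pad=0:16 ⇒ 0x1e1c0000 ⇒ little 00 00 1c 1e

00 00 1C 1E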